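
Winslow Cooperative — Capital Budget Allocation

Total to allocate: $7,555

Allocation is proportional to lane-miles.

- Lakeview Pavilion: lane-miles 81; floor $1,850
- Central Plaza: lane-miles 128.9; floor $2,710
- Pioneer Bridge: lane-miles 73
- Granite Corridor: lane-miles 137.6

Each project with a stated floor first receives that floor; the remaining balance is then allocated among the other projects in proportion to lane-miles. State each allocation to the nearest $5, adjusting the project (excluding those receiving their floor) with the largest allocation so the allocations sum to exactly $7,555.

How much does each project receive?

Lakeview Pavilion: $1,850; Central Plaza: $2,710; Pioneer Bridge: $1,040; Granite Corridor: $1,955

Fund the minimums — Lakeview Pavilion $1,850; Central Plaza $2,710. Remaining pool $2,995.
Remaining pool split over remaining lane-miles 210.6: Pioneer Bridge 1,038.15 → $1,040; Granite Corridor 1,956.85 → $1,955.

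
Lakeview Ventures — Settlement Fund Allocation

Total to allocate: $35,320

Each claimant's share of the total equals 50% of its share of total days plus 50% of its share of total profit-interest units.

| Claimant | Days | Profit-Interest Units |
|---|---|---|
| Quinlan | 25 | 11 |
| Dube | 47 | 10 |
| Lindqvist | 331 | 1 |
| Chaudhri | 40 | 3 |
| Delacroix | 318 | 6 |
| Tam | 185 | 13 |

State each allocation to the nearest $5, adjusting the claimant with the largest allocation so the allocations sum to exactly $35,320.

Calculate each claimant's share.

Quinlan: $4,880 | Dube: $4,890 | Lindqvist: $6,580 | Chaudhri: $1,950 | Delacroix: $8,345 | Tam: $8,675

Totals — days 946, profit-interest units 44.
Blended shares (50% days + 50% profit-interest units): Quinlan 0.1382; Dube 0.1385; Lindqvist 0.1863; Chaudhri 0.0552; Delacroix 0.2363; Tam 0.2455.
Raw shares: Quinlan 4,881.70; Dube 4,891.04; Lindqvist 6,580.50; Chaudhri 1,950.81; Delacroix 8,344.63; Tam 8,671.32.
After rounding ($5): Quinlan $4,880; Dube $4,890; Lindqvist $6,580; Chaudhri $1,950; Delacroix $8,345; Tam $8,670. Sum = $35,315.
Difference $35,320 − $35,315 = +$5 applied to largest allocation (Tam): Tam becomes $8,675.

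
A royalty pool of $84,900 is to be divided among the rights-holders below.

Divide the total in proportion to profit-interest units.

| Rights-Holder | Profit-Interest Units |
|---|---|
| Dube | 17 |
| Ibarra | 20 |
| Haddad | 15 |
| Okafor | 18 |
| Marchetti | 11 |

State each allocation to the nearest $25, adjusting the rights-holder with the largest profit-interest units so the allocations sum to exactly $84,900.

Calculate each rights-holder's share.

Dube: $17,825; Ibarra: $20,950; Haddad: $15,725; Okafor: $18,875; Marchetti: $11,525

Profit-interest units total: 81.
Raw shares: Dube 17/81 × $84,900 = 17,818.52; Ibarra 20/81 × $84,900 = 20,962.96; Haddad 15/81 × $84,900 = 15,722.22; Okafor 18/81 × $84,900 = 18,866.67; Marchetti 11/81 × $84,900 = 11,529.63.
At nearest $25: Dube $17,825; Ibarra $20,975; Haddad $15,725; Okafor $18,875; Marchetti $11,525. Sum = $84,925.
Difference $84,900 − $84,925 = −$25 applied to largest profit-interest units (Ibarra): Ibarra becomes $20,950.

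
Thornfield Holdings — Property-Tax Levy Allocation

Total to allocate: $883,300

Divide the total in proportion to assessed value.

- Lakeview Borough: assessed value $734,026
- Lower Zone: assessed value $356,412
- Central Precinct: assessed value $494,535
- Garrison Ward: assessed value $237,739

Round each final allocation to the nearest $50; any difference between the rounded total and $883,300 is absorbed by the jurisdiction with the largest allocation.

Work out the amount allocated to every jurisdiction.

Total assessed value = 1,822,712.
Proportional shares: Lakeview Borough 734,026/1,822,712 × $883,300 = 355,714.54; Lower Zone 356,412/1,822,712 × $883,300 = 172,719.95; Central Precinct 494,535/1,822,712 × $883,300 = 239,655.40; Garrison Ward 237,739/1,822,712 × $883,300 = 115,210.11.
After rounding ($50): Lakeview Borough $355,700; Lower Zone $172,700; Central Precinct $239,650; Garrison Ward $115,200. Sum = $883,250.
Difference $883,300 − $883,250 = +$50 applied to largest allocation (Lakeview Borough): Lakeview Borough becomes $355,750.

Lakeview Borough: $355,750 · Lower Zone: $172,700 · Central Precinct: $239,650 · Garrison Ward: $115,200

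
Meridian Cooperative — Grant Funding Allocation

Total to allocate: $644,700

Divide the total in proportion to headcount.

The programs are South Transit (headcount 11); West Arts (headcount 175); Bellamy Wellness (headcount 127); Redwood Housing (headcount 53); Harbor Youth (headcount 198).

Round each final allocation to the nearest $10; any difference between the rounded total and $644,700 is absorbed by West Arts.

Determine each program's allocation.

Headcount total: 564.
Pro-rata amounts: South Transit 11/564 × $644,700 = 12,573.94; West Arts 175/564 × $644,700 = 200,039.89; Bellamy Wellness 127/564 × $644,700 = 145,171.81; Redwood Housing 53/564 × $644,700 = 60,583.51; Harbor Youth 198/564 × $644,700 = 226,330.85.
At nearest $10: South Transit $12,570; West Arts $200,040; Bellamy Wellness $145,170; Redwood Housing $60,580; Harbor Youth $226,330. Sum = $644,690.
Difference $644,700 − $644,690 = +$10 applied to West Arts: West Arts becomes $200,050.

South Transit: $12,570 · West Arts: $200,050 · Bellamy Wellness: $145,170 · Redwood Housing: $60,580 · Harbor Youth: $226,330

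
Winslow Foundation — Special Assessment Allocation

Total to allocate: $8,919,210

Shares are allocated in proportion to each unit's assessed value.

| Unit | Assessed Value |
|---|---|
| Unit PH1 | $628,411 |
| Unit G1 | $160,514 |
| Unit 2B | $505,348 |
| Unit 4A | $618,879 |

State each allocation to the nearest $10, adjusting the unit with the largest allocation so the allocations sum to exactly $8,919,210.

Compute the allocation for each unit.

Unit PH1: $2,929,690 · Unit G1: $748,320 · Unit 2B: $2,355,960 · Unit 4A: $2,885,240

Total assessed value = 1,913,152.
Unrounded shares: Unit PH1 628,411/1,913,152 × $8,919,210 = 2,929,683.41; Unit G1 160,514/1,913,152 × $8,919,210 = 748,324.27; Unit 2B 505,348/1,913,152 × $8,919,210 = 2,355,957.57; Unit 4A 618,879/1,913,152 × $8,919,210 = 2,885,244.75.
After rounding ($10): Unit PH1 $2,929,680; Unit G1 $748,320; Unit 2B $2,355,960; Unit 4A $2,885,240. Sum = $8,919,200.
Difference $8,919,210 − $8,919,200 = +$10 applied to largest allocation (Unit PH1): Unit PH1 becomes $2,929,690.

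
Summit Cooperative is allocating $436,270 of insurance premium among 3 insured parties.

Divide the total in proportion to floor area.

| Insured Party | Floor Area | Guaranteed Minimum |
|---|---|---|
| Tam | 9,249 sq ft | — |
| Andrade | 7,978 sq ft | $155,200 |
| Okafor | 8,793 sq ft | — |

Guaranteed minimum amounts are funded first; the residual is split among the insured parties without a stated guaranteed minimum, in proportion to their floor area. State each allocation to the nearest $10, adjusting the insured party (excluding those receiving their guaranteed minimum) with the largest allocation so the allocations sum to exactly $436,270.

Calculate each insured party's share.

Fund the minimums — Andrade $155,200. Balance $281,070.
Balance split over remaining floor area 18,042: Tam 144,086.93 → $144,090; Okafor 136,983.07 → $136,980.

Tam: $144,090 · Andrade: $155,200 · Okafor: $136,980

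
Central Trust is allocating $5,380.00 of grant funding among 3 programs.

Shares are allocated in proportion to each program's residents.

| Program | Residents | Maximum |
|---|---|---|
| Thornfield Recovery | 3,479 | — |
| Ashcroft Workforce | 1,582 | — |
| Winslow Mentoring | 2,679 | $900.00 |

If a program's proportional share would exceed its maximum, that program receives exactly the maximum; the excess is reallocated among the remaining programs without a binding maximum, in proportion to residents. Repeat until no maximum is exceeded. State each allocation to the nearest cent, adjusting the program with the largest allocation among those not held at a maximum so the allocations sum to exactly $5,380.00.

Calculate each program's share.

Thornfield Recovery: $3,079.61 · Ashcroft Workforce: $1,400.39 · Winslow Mentoring: $900.00

Total residents = 7,740.
Proportional shares (ignoring caps): Thornfield Recovery 2,418.2196; Ashcroft Workforce 1,099.6331; Winslow Mentoring 1,862.1473.
Capped: Winslow Mentoring ($900.00); residual $4,480.00 reallocated over remaining residents 5,061.
Shares after redistribution: Thornfield Recovery 3,079.6127 → $3,079.61; Ashcroft Workforce 1,400.3873 → $1,400.39.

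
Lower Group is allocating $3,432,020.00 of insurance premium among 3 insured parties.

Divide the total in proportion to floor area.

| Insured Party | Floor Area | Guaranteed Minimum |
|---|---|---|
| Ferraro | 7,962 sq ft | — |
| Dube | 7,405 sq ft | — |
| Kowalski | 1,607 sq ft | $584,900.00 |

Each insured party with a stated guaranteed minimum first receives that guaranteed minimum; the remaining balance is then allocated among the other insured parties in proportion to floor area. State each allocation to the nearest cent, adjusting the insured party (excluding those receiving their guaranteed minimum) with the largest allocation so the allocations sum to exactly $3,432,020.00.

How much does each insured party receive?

Ferraro: $1,475,159.07 | Dube: $1,371,960.93 | Kowalski: $584,900.00

Fund the minimums — Kowalski $584,900.00. Remaining pool $2,847,120.00.
Remaining pool split over remaining floor area 15,367: Ferraro 1,475,159.0707 → $1,475,159.07; Dube 1,371,960.9293 → $1,371,960.93.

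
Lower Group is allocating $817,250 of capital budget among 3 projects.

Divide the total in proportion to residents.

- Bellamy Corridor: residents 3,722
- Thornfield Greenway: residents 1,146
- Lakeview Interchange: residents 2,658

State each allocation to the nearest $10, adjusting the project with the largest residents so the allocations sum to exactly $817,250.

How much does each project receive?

Sum of residents: 7,526.
Proportional shares: Bellamy Corridor 3,722/7,526 × $817,250 = 404,172.80; Thornfield Greenway 1,146/7,526 × $817,250 = 124,444.39; Lakeview Interchange 2,658/7,526 × $817,250 = 288,632.81.
At nearest $10: Bellamy Corridor $404,170; Thornfield Greenway $124,440; Lakeview Interchange $288,630. Sum = $817,240.
Difference $817,250 − $817,240 = +$10 applied to largest residents (Bellamy Corridor): Bellamy Corridor becomes $404,180.

Bellamy Corridor: $404,180 | Thornfield Greenway: $124,440 | Lakeview Interchange: $288,630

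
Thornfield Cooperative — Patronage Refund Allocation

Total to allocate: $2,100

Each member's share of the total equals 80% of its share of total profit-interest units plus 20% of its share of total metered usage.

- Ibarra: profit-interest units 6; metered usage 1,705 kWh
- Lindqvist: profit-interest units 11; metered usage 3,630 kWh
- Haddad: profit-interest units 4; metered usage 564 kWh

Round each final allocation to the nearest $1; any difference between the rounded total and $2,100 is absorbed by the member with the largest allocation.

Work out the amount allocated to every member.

Ibarra: $601 · Lindqvist: $1,139 · Haddad: $360

Profit-interest units total 21; metered usage total 5,899.
Blended shares (80% profit-interest units + 20% metered usage): Ibarra 0.2864; Lindqvist 0.5421; Haddad 0.1715.
Raw shares: Ibarra 601.39; Lindqvist 1,138.45; Haddad 360.16.
After rounding ($1): Ibarra $601; Lindqvist $1,138; Haddad $360. Sum = $2,099.
Difference $2,100 − $2,099 = +$1 applied to largest allocation (Lindqvist): Lindqvist becomes $1,139.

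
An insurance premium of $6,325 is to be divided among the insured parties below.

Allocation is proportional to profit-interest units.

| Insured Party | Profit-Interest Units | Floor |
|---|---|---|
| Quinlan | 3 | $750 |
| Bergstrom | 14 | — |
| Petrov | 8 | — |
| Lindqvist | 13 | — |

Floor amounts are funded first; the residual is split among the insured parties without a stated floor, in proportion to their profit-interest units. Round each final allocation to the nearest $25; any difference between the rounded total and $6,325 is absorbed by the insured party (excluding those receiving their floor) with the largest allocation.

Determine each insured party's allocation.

Quinlan: $750 · Bergstrom: $2,225 · Petrov: $1,275 · Lindqvist: $2,075

Minimums first: Quinlan $750. Residual $5,575.
Residual split over remaining profit-interest units 35: Bergstrom 2,230.00 → $2,225; Petrov 1,274.29 → $1,275; Lindqvist 2,070.71 → $2,075.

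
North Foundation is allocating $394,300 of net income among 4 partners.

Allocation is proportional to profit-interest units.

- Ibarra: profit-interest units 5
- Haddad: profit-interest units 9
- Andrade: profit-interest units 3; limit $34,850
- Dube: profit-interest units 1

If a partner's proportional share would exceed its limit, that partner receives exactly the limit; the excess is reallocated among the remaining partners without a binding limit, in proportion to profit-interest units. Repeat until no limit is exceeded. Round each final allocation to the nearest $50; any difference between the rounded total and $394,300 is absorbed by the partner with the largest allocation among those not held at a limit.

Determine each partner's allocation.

Ibarra: $119,800 | Haddad: $215,700 | Andrade: $34,850 | Dube: $23,950

Combined profit-interest units = 18.
Unconstrained shares: Ibarra 109,527.78; Haddad 197,150.00; Andrade 65,716.67; Dube 21,905.56.
Capped: Andrade ($34,850); balance $359,450 reallocated over remaining profit-interest units 15.
Redistributed shares: Ibarra 119,816.67 → $119,800; Haddad 215,670.00 → $215,650; Dube 23,963.33 → $23,950.
Rounding difference +$50 applied to Haddad → $215,700.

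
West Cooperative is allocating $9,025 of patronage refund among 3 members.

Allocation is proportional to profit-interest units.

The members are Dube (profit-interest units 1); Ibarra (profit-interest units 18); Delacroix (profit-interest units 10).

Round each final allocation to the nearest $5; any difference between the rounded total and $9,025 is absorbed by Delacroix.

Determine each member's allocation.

Dube: $310; Ibarra: $5,600; Delacroix: $3,115

Total profit-interest units = 29.
Pro-rata amounts: Dube 1/29 × $9,025 = 311.21; Ibarra 18/29 × $9,025 = 5,601.72; Delacroix 10/29 × $9,025 = 3,112.07.
After rounding ($5): Dube $310; Ibarra $5,600; Delacroix $3,110. Sum = $9,020.
Difference $9,025 − $9,020 = +$5 applied to Delacroix: Delacroix becomes $3,115.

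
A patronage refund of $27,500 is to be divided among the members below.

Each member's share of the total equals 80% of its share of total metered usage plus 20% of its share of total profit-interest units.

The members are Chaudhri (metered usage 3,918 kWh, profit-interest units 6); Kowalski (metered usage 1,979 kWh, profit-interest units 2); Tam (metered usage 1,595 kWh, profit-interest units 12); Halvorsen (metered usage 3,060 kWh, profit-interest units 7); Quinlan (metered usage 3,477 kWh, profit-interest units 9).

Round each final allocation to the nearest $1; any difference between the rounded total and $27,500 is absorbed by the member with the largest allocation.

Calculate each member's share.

Chaudhri: $7,060; Kowalski: $3,409; Tam: $4,335; Halvorsen: $5,868; Quinlan: $6,828

Totals — metered usage 14,029, profit-interest units 36.
Combined weights (80% metered usage + 20% profit-interest units): Chaudhri 0.2568; Kowalski 0.1240; Tam 0.1576; Halvorsen 0.2134; Quinlan 0.2483.
Unrounded shares: Chaudhri 7,060.80; Kowalski 3,408.98; Tam 4,334.58; Halvorsen 5,868.08; Quinlan 6,827.56.
After rounding ($1): Chaudhri $7,061; Kowalski $3,409; Tam $4,335; Halvorsen $5,868; Quinlan $6,828. Sum = $27,501.
Difference $27,500 − $27,501 = −$1 applied to largest allocation (Chaudhri): Chaudhri becomes $7,060.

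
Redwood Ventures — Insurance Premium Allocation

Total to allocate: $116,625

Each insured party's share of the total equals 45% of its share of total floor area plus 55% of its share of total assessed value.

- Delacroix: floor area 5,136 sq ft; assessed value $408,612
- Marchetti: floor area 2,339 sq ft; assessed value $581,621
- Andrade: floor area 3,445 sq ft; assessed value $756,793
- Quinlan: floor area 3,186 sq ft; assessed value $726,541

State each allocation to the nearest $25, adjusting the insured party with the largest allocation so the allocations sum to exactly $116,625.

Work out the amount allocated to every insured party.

Delacroix: $29,700; Marchetti: $23,775; Andrade: $32,450; Quinlan: $30,700

Floor area total 14,106; assessed value total 2,473,567.
Blended shares (45% floor area + 55% assessed value): Delacroix 0.2547; Marchetti 0.2039; Andrade 0.2782; Quinlan 0.2632.
Unrounded shares: Delacroix 29,704.44; Marchetti 23,784.64; Andrade 32,442.01; Quinlan 30,693.91.
At nearest $25: Delacroix $29,700; Marchetti $23,775; Andrade $32,450; Quinlan $30,700. Sum = $116,625.
Rounded total matches; no reconciliation needed.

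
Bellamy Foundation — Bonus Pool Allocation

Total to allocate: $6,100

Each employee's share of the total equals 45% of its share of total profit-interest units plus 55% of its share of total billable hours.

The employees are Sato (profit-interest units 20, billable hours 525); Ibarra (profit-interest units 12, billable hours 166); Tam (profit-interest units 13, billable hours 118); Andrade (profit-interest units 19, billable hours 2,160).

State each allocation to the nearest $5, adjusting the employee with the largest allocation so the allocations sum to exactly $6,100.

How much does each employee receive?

Profit-interest units total 64; billable hours total 2,969.
Composite weights (45% profit-interest units + 55% billable hours): Sato 0.2379; Ibarra 0.1151; Tam 0.1133; Andrade 0.5337.
Proportional shares: Sato 1,451.07; Ibarra 702.27; Tam 690.92; Andrade 3,255.74.
At nearest $5: Sato $1,450; Ibarra $700; Tam $690; Andrade $3,255. Sum = $6,095.
Difference $6,100 − $6,095 = +$5 applied to largest allocation (Andrade): Andrade becomes $3,260.

Sato: $1,450; Ibarra: $700; Tam: $690; Andrade: $3,260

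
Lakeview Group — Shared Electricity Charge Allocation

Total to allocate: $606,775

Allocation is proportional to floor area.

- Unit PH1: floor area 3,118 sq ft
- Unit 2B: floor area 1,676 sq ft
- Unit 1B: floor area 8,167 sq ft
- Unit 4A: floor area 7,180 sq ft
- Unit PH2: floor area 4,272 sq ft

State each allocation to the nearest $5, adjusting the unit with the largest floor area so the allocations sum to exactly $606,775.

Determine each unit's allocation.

Combined floor area = 3,118 + 1,676 + 8,167 + 7,180 + 4,272 = 24,413.
Proportional shares: Unit PH1 77,496.60; Unit 2B 41,656.29; Unit 1B 202,987.40; Unit 4A 178,455.93; Unit PH2 106,178.79.
At nearest $5: Unit PH1 $77,495; Unit 2B $41,655; Unit 1B $202,985; Unit 4A $178,455; Unit PH2 $106,180. Sum = $606,770.
Difference $606,775 − $606,770 = +$5 applied to largest floor area (Unit 1B): Unit 1B becomes $202,990.

Unit PH1: $77,495 · Unit 2B: $41,655 · Unit 1B: $202,990 · Unit 4A: $178,455 · Unit PH2: $106,180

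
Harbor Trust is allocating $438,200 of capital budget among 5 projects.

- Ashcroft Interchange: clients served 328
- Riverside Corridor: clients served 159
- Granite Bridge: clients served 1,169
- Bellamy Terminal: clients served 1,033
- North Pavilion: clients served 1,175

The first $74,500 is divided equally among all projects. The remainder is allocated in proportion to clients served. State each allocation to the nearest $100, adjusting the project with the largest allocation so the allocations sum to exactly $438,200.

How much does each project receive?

First tranche $74,500 split equally: $14,900 each.
Remainder $363,700 by clients served (total 3,864): Ashcroft Interchange 30,873.08 → $30,900; Riverside Corridor 14,965.92 → $15,000; Granite Bridge 110,032.43 → $110,000; Bellamy Terminal 97,231.39 → $97,200; North Pavilion 110,597.18 → $110,600.
Totals: Ashcroft Interchange $14,900 + $30,900 = $45,800; Riverside Corridor $14,900 + $15,000 = $29,900; Granite Bridge $14,900 + $110,000 = $124,900; Bellamy Terminal $14,900 + $97,200 = $112,100; North Pavilion $14,900 + $110,600 = $125,500.

Ashcroft Interchange: $45,800 · Riverside Corridor: $29,900 · Granite Bridge: $124,900 · Bellamy Terminal: $112,100 · North Pavilion: $125,500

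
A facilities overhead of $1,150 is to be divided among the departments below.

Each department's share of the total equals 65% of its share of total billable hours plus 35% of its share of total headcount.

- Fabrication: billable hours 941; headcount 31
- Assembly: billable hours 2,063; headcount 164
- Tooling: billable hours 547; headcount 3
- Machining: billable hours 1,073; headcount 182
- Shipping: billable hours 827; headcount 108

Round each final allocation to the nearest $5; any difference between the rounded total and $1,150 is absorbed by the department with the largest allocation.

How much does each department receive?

Totals — billable hours 5,451, headcount 488.
Combined weights (65% billable hours + 35% headcount): Fabrication 0.1344; Assembly 0.3636; Tooling 0.0674; Machining 0.2585; Shipping 0.1761.
Proportional shares: Fabrication 154.61; Assembly 418.17; Tooling 77.48; Machining 297.25; Shipping 202.49.
Rounded to nearest $5: Fabrication $155; Assembly $420; Tooling $75; Machining $295; Shipping $200. Sum = $1,145.
Difference $1,150 − $1,145 = +$5 applied to largest allocation (Assembly): Assembly becomes $425.

Fabrication: $155 | Assembly: $425 | Tooling: $75 | Machining: $295 | Shipping: $200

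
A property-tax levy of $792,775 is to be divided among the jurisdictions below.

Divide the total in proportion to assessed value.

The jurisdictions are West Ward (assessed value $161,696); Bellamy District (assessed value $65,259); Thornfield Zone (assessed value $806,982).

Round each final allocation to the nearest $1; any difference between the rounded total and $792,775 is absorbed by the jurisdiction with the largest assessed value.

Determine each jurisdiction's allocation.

Combined assessed value = 161,696 + 65,259 + 806,982 = 1,033,937.
Raw shares: West Ward 123,981.00; Bellamy District 50,037.58; Thornfield Zone 618,756.42.
At nearest $1: West Ward $123,981; Bellamy District $50,038; Thornfield Zone $618,756. Sum = $792,775.
Sum already equals the total — no adjustment.

West Ward: $123,981 · Bellamy District: $50,038 · Thornfield Zone: $618,756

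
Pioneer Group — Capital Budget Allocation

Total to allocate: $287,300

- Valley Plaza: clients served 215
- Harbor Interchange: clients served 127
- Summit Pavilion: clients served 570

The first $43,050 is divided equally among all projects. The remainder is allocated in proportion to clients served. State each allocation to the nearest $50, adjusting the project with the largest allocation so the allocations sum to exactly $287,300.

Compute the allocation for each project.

Equal tier: $43,050 ÷ 3 = $14,350 apiece.
Remainder $244,250 by clients served (total 912): Valley Plaza 57,580.87 → $57,600; Harbor Interchange 34,012.88 → $34,000; Summit Pavilion 152,656.25 → $152,650.
Totals: Valley Plaza $14,350 + $57,600 = $71,950; Harbor Interchange $14,350 + $34,000 = $48,350; Summit Pavilion $14,350 + $152,650 = $167,000.

Valley Plaza: $71,950 | Harbor Interchange: $48,350 | Summit Pavilion: $167,000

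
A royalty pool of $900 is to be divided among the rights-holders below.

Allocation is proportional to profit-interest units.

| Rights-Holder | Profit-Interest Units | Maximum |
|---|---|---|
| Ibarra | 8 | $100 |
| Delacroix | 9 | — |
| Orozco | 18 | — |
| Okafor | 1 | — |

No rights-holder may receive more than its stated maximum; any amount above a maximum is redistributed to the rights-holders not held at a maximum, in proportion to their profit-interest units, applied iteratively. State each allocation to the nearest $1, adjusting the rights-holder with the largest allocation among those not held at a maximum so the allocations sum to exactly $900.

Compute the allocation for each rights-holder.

Total profit-interest units = 36.
Pro-rata shares before constraints: Ibarra 200.00; Delacroix 225.00; Orozco 450.00; Okafor 25.00.
Capped: Ibarra ($100); residual $800 reallocated over remaining profit-interest units 28.
Redistributed shares: Delacroix 257.14 → $257; Orozco 514.29 → $514; Okafor 28.57 → $29.

Ibarra: $100 | Delacroix: $257 | Orozco: $514 | Okafor: $29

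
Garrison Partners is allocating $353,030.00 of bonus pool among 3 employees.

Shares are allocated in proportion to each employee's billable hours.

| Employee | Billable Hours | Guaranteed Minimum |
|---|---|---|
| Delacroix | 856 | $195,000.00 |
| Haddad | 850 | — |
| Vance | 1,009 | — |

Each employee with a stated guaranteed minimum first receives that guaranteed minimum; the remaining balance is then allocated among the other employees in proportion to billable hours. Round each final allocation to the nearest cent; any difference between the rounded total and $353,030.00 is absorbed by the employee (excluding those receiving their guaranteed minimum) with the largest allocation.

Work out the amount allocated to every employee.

Fund the minimums — Delacroix $195,000.00. Residual $158,030.00.
Residual split over remaining billable hours 1,859: Haddad 72,256.8585 → $72,256.86; Vance 85,773.1415 → $85,773.14.

Delacroix: $195,000.00; Haddad: $72,256.86; Vance: $85,773.14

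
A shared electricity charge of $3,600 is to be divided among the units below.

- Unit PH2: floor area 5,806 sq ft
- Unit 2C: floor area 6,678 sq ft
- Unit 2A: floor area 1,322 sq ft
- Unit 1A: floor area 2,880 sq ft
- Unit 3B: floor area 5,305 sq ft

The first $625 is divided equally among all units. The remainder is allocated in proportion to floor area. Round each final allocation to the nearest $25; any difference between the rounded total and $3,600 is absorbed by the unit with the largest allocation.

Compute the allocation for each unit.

Unit PH2: $900 | Unit 2C: $1,025 | Unit 2A: $300 | Unit 1A: $525 | Unit 3B: $850

$625 shared equally gives $125 per unit.
Remainder $2,975 by floor area (total 21,991): Unit PH2 785.45 → $775; Unit 2C 903.42 → $900; Unit 2A 178.84 → $175; Unit 1A 389.61 → $400; Unit 3B 717.67 → $725.
Totals: Unit PH2 $125 + $775 = $900; Unit 2C $125 + $900 = $1,025; Unit 2A $125 + $175 = $300; Unit 1A $125 + $400 = $525; Unit 3B $125 + $725 = $850.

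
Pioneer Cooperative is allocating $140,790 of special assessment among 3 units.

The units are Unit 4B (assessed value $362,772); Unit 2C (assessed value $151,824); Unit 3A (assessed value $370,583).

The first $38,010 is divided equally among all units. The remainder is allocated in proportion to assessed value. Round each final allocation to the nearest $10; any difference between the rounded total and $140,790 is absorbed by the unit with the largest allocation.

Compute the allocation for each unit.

Equal tier: $38,010 ÷ 3 = $12,670 apiece.
Remainder $102,780 by assessed value (total 885,179): Unit 4B 42,122.22 → $42,120; Unit 2C 17,628.60 → $17,630; Unit 3A 43,029.17 → $43,030.
Totals: Unit 4B $12,670 + $42,120 = $54,790; Unit 2C $12,670 + $17,630 = $30,300; Unit 3A $12,670 + $43,030 = $55,700.

Unit 4B: $54,790; Unit 2C: $30,300; Unit 3A: $55,700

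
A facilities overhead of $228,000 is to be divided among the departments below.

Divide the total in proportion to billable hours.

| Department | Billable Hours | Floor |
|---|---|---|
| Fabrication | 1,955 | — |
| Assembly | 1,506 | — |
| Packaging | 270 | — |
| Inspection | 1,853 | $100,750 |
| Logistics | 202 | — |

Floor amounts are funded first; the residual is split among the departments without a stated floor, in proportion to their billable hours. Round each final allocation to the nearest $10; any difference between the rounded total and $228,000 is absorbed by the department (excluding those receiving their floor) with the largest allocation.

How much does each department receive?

Fabrication: $63,240; Assembly: $48,730; Packaging: $8,740; Inspection: $100,750; Logistics: $6,540

Minimums first: Inspection $100,750. Residual $127,250.
Residual split over remaining billable hours 3,933: Fabrication 63,252.92 → $63,250; Assembly 48,725.78 → $48,730; Packaging 8,735.70 → $8,740; Logistics 6,535.60 → $6,540.
Rounding difference −$10 applied to Fabrication → $63,240.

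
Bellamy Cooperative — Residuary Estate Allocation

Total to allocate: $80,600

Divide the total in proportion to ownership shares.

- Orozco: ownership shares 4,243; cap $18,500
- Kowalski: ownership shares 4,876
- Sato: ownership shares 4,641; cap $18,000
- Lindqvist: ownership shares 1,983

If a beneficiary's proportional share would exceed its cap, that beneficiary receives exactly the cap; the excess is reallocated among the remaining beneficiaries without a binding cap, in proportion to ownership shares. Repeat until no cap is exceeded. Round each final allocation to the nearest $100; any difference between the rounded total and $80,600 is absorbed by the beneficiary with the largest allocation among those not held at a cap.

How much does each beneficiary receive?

Ownership shares total: 15,743.
Unconstrained shares: Orozco 21,723.04; Kowalski 24,963.83; Sato 23,760.69; Lindqvist 10,152.44.
Held at cap: Orozco ($18,500), Sato ($18,000); residual $44,100 reallocated over remaining ownership shares 6,859.
Redistributed shares: Kowalski 31,350.28 → $31,400; Lindqvist 12,749.72 → $12,700.

Orozco: $18,500 | Kowalski: $31,400 | Sato: $18,000 | Lindqvist: $12,700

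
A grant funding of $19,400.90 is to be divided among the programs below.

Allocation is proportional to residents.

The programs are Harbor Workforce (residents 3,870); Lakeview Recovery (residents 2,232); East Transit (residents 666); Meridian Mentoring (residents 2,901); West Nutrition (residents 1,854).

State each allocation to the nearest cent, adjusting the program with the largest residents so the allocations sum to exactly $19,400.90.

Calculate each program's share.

Total residents = 3,870 + 2,232 + 666 + 2,901 + 1,854 = 11,523.
Raw shares: Harbor Workforce 6,515.7930; Lakeview Recovery 3,757.9457; East Transit 1,121.3225; Meridian Mentoring 4,884.3193; West Nutrition 3,121.5194.
After rounding (cent): Harbor Workforce $6,515.79; Lakeview Recovery $3,757.95; East Transit $1,121.32; Meridian Mentoring $4,884.32; West Nutrition $3,121.52. Sum = $19,400.90.
Sum already equals the total — no adjustment.

Harbor Workforce: $6,515.79; Lakeview Recovery: $3,757.95; East Transit: $1,121.32; Meridian Mentoring: $4,884.32; West Nutrition: $3,121.52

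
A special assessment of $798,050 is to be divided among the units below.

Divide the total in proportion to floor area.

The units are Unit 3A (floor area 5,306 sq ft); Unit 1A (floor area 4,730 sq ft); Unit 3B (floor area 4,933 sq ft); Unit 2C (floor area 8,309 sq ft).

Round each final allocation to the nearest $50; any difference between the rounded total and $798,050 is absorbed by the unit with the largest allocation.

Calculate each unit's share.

Floor area total: 23,278.
Unrounded shares: Unit 3A 5,306/23,278 × $798,050 = 181,907.95; Unit 1A 4,730/23,278 × $798,050 = 162,160.69; Unit 3B 4,933/23,278 × $798,050 = 169,120.23; Unit 2C 8,309/23,278 × $798,050 = 284,861.13.
After rounding ($50): Unit 3A $181,900; Unit 1A $162,150; Unit 3B $169,100; Unit 2C $284,850. Sum = $798,000.
Difference $798,050 − $798,000 = +$50 applied to largest allocation (Unit 2C): Unit 2C becomes $284,900.

Unit 3A: $181,900 | Unit 1A: $162,150 | Unit 3B: $169,100 | Unit 2C: $284,900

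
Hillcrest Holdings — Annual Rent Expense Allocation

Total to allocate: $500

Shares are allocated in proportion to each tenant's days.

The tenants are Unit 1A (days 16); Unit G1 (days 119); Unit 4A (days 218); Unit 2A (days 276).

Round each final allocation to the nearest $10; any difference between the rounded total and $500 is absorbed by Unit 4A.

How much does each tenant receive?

Unit 1A: $10; Unit G1: $90; Unit 4A: $180; Unit 2A: $220

Days total: 629.
Pro-rata amounts: Unit 1A 16/629 × $500 = 12.72; Unit G1 119/629 × $500 = 94.59; Unit 4A 218/629 × $500 = 173.29; Unit 2A 276/629 × $500 = 219.40.
Rounded to nearest $10: Unit 1A $10; Unit G1 $90; Unit 4A $170; Unit 2A $220. Sum = $490.
Difference $500 − $490 = +$10 applied to Unit 4A: Unit 4A becomes $180.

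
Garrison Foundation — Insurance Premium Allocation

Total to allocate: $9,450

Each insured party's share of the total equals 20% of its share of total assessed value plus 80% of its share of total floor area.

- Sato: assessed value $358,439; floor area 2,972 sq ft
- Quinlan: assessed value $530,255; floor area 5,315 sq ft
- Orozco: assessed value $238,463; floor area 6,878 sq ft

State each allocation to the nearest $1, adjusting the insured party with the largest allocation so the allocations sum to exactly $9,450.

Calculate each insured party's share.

Assessed value total 1,127,157; floor area total 15,165.
Combined weights (20% assessed value + 80% floor area): Sato 0.2204; Quinlan 0.3745; Orozco 0.4051.
Unrounded shares: Sato 2,082.62; Quinlan 3,538.74; Orozco 3,828.65.
After rounding ($1): Sato $2,083; Quinlan $3,539; Orozco $3,829. Sum = $9,451.
Difference $9,450 − $9,451 = −$1 applied to largest allocation (Orozco): Orozco becomes $3,828.

Sato: $2,083 | Quinlan: $3,539 | Orozco: $3,828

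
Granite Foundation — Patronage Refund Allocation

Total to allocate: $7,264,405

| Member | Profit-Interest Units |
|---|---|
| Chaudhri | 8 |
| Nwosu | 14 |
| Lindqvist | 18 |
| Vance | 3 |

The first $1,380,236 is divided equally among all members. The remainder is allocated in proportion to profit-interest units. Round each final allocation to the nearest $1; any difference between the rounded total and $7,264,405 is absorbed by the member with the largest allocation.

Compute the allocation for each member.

Chaudhri: $1,439,788; Nwosu: $2,260,835; Lindqvist: $2,808,200; Vance: $755,582

$1,380,236 shared equally gives $345,059 per member.
Remainder $5,884,169 by profit-interest units (total 43): Chaudhri 1,094,729.12 → $1,094,729; Nwosu 1,915,775.95 → $1,915,776; Lindqvist 2,463,140.51 → $2,463,141; Vance 410,523.42 → $410,523.
Totals: Chaudhri $345,059 + $1,094,729 = $1,439,788; Nwosu $345,059 + $1,915,776 = $2,260,835; Lindqvist $345,059 + $2,463,141 = $2,808,200; Vance $345,059 + $410,523 = $755,582.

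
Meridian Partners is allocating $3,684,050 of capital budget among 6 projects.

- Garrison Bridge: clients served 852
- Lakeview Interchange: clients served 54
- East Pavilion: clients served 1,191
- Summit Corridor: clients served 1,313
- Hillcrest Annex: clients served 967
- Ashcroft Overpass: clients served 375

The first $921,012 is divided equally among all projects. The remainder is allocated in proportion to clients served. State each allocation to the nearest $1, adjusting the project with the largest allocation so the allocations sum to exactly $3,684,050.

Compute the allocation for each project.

$921,012 shared equally gives $153,502 per project.
Remainder $2,763,038 by clients served (total 4,752): Garrison Bridge 495,393.18 → $495,393; Lakeview Interchange 31,398.16 → $31,398; East Pavilion 692,503.84 → $692,504; Summit Corridor 763,440.42 → $763,440; Hillcrest Annex 562,259.63 → $562,260; Ashcroft Overpass 218,042.77 → $218,043.
Totals: Garrison Bridge $153,502 + $495,393 = $648,895; Lakeview Interchange $153,502 + $31,398 = $184,900; East Pavilion $153,502 + $692,504 = $846,006; Summit Corridor $153,502 + $763,440 = $916,942; Hillcrest Annex $153,502 + $562,260 = $715,762; Ashcroft Overpass $153,502 + $218,043 = $371,545.

Garrison Bridge: $648,895; Lakeview Interchange: $184,900; East Pavilion: $846,006; Summit Corridor: $916,942; Hillcrest Annex: $715,762; Ashcroft Overpass: $371,545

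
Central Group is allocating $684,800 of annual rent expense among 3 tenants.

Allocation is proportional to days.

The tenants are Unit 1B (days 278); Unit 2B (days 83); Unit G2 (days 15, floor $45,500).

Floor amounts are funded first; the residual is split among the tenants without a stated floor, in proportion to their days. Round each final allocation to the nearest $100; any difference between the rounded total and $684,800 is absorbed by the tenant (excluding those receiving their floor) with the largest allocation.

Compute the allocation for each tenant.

Fund the minimums — Unit G2 $45,500. Remaining pool $639,300.
Remaining pool split over remaining days 361: Unit 1B 492,314.13 → $492,300; Unit 2B 146,985.87 → $147,000.

Unit 1B: $492,300 · Unit 2B: $147,000 · Unit G2: $45,500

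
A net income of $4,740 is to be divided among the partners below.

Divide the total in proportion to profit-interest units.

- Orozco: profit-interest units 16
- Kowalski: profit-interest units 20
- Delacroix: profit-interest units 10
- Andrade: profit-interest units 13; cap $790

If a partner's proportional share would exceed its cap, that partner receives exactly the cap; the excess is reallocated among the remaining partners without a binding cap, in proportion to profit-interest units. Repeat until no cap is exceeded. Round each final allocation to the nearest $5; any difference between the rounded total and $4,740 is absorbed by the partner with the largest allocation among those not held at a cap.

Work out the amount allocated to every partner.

Orozco: $1,375; Kowalski: $1,715; Delacroix: $860; Andrade: $790

Sum of profit-interest units: 59.
Pro-rata shares before constraints: Orozco 1,285.42; Kowalski 1,606.78; Delacroix 803.39; Andrade 1,044.41.
Held at cap: Andrade ($790); remaining pool $3,950 reallocated over remaining profit-interest units 46.
Shares after redistribution: Orozco 1,373.91 → $1,375; Kowalski 1,717.39 → $1,715; Delacroix 858.70 → $860.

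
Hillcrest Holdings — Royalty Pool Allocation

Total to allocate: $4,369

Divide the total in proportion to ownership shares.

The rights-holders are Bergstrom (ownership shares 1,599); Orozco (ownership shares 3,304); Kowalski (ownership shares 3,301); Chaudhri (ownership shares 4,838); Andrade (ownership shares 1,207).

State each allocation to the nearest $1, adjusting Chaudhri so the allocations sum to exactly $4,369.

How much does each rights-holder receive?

Total ownership shares = 14,249.
Pro-rata amounts: Bergstrom 1,599/14,249 × $4,369 = 490.28; Orozco 3,304/14,249 × $4,369 = 1,013.07; Kowalski 3,301/14,249 × $4,369 = 1,012.15; Chaudhri 4,838/14,249 × $4,369 = 1,483.42; Andrade 1,207/14,249 × $4,369 = 370.09.
After rounding ($1): Bergstrom $490; Orozco $1,013; Kowalski $1,012; Chaudhri $1,483; Andrade $370. Sum = $4,368.
Difference $4,369 − $4,368 = +$1 applied to Chaudhri: Chaudhri becomes $1,484.

Bergstrom: $490 | Orozco: $1,013 | Kowalski: $1,012 | Chaudhri: $1,484 | Andrade: $370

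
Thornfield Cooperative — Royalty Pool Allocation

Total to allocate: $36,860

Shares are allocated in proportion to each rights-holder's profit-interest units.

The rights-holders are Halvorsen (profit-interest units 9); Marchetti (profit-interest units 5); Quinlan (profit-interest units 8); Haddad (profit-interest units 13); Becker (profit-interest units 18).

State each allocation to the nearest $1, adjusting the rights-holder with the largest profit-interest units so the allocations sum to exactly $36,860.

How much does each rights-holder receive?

Total profit-interest units = 53.
Raw shares: Halvorsen 9/53 × $36,860 = 6,259.25; Marchetti 5/53 × $36,860 = 3,477.36; Quinlan 8/53 × $36,860 = 5,563.77; Haddad 13/53 × $36,860 = 9,041.13; Becker 18/53 × $36,860 = 12,518.49.
After rounding ($1): Halvorsen $6,259; Marchetti $3,477; Quinlan $5,564; Haddad $9,041; Becker $12,518. Sum = $36,859.
Difference $36,860 − $36,859 = +$1 applied to largest profit-interest units (Becker): Becker becomes $12,519.

Halvorsen: $6,259 | Marchetti: $3,477 | Quinlan: $5,564 | Haddad: $9,041 | Becker: $12,519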